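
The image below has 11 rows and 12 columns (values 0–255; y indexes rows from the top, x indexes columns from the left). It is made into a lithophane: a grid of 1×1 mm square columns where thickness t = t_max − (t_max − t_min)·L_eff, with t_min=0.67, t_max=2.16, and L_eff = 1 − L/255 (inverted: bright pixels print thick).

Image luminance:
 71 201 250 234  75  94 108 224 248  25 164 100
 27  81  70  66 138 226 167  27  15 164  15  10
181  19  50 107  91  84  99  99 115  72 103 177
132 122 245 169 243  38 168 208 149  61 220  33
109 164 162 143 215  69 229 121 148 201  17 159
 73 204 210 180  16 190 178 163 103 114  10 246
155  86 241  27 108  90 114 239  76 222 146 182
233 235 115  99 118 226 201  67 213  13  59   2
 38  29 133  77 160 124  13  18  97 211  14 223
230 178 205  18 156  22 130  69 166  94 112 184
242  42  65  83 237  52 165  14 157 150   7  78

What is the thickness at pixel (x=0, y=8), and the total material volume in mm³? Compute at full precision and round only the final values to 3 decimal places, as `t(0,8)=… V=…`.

t(0,8)=0.892 V=184.671

span = t_max - t_min = 2.16 - 0.67 = 1.490
L(0,8) = 38, L_eff = 1 - 38/255 = 0.850980 (inverted)
t(0,8) = 2.16 - 1.490·0.850980 = 0.892
Σt over all 11·12 pixels = 4709101/25500 ≈ 184.6706275
V = pitch²·Σt = 1²·4709101/25500 = 184.671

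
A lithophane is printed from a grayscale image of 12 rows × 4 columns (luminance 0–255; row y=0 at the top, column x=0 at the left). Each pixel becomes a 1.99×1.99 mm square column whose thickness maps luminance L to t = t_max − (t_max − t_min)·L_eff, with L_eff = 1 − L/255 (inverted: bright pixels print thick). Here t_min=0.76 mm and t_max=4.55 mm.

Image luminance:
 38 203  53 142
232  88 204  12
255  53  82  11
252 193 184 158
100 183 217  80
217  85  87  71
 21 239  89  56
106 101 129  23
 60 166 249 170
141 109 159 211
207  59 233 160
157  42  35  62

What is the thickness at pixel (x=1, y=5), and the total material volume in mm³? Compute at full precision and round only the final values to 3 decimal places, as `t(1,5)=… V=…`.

t(1,5)=2.023 V=508.442

span = t_max - t_min = 4.55 - 0.76 = 3.790
L(1,5) = 85, L_eff = 1 - 85/255 = 0.666667 (inverted)
t(1,5) = 4.55 - 3.790·0.666667 = 2.023
Σt over all 12·4 pixels = 818494/6375 ≈ 128.3912157
V = pitch²·Σt = 1.99²·818494/6375 = 508.442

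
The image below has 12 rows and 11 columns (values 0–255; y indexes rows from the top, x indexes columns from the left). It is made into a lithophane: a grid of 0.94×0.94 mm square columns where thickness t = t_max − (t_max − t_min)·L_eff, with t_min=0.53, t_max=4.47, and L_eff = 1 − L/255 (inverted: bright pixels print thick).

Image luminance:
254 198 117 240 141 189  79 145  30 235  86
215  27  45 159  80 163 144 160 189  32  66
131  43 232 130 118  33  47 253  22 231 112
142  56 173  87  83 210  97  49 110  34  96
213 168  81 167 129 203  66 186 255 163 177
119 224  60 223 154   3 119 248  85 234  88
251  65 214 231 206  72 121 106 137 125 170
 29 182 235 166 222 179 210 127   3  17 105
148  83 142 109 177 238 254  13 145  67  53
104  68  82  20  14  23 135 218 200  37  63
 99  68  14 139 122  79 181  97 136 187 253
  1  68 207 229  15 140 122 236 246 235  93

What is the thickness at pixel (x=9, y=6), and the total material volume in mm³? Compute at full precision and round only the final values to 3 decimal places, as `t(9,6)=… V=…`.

t(9,6)=2.461 V=299.111

span = t_max - t_min = 4.47 - 0.53 = 3.940
L(9,6) = 125, L_eff = 1 - 125/255 = 0.509804 (inverted)
t(9,6) = 4.47 - 3.940·0.509804 = 2.461
Σt over all 12·11 pixels = 4316047/12750 ≈ 338.5134902
V = pitch²·Σt = 0.94²·4316047/12750 = 299.111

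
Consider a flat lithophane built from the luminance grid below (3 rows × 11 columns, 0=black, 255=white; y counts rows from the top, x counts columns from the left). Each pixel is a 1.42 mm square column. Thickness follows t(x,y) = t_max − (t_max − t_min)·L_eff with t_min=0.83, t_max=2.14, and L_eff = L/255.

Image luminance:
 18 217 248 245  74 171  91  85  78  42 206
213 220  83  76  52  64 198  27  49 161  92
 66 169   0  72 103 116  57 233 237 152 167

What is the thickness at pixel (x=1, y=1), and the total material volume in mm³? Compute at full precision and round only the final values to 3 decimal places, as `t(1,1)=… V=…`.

span = t_max - t_min = 2.14 - 0.83 = 1.310
L(1,1) = 220, L_eff = 220/255 = 0.862745
t(1,1) = 2.14 - 1.310·0.862745 = 1.010
Σt over all 3·11 pixels = 316517/6375 ≈ 49.6497255
V = pitch²·Σt = 1.42²·316517/6375 = 100.114

t(1,1)=1.010 V=100.114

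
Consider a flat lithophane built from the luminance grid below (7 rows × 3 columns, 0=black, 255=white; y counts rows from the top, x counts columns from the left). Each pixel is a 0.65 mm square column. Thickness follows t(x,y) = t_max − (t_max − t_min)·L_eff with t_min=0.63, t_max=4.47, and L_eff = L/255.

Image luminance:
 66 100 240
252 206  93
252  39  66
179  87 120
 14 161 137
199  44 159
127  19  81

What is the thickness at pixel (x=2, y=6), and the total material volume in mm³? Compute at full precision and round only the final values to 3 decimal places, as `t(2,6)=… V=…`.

t(2,6)=3.250 V=22.857

span = t_max - t_min = 4.47 - 0.63 = 3.840
L(2,6) = 81, L_eff = 81/255 = 0.317647
t(2,6) = 4.47 - 3.840·0.317647 = 3.250
Σt over all 7·3 pixels = 459847/8500 ≈ 54.0996471
V = pitch²·Σt = 0.65²·459847/8500 = 22.857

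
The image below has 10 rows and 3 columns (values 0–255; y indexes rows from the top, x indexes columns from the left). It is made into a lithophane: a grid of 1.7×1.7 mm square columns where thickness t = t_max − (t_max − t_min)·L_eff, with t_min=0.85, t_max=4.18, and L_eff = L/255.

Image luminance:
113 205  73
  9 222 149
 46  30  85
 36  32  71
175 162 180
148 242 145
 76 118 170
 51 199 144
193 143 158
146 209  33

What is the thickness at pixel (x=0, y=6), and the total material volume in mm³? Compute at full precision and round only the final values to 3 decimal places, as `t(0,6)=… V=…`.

span = t_max - t_min = 4.18 - 0.85 = 3.330
L(0,6) = 76, L_eff = 76/255 = 0.298039
t(0,6) = 4.18 - 3.330·0.298039 = 3.188
Σt over all 10·3 pixels = 648207/8500 ≈ 76.2596471
V = pitch²·Σt = 1.7²·648207/8500 = 220.390

t(0,6)=3.188 V=220.390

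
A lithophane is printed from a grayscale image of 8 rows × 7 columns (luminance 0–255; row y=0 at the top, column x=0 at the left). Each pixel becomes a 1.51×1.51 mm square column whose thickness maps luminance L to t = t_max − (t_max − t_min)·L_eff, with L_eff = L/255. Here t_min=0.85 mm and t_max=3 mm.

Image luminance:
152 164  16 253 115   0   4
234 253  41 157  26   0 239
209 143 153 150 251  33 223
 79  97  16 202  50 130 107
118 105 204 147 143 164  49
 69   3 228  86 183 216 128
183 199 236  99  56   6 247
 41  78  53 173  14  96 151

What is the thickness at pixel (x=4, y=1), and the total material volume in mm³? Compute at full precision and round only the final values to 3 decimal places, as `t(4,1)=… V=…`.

span = t_max - t_min = 3 - 0.85 = 2.150
L(4,1) = 26, L_eff = 26/255 = 0.101961
t(4,1) = 3 - 2.150·0.101961 = 2.781
Σt over all 8·7 pixels = 46417/425 ≈ 109.2164706
V = pitch²·Σt = 1.51²·46417/425 = 249.024

t(4,1)=2.781 V=249.024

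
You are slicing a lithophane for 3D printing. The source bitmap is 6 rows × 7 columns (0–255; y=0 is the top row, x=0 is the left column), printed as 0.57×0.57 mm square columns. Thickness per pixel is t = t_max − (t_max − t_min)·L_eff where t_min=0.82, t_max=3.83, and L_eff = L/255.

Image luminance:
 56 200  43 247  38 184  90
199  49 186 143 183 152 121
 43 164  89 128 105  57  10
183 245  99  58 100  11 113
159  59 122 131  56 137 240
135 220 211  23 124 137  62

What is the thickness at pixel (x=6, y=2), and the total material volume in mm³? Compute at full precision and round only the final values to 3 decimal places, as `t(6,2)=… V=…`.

span = t_max - t_min = 3.83 - 0.82 = 3.010
L(6,2) = 10, L_eff = 10/255 = 0.039216
t(6,2) = 3.83 - 3.010·0.039216 = 3.712
Σt over all 6·7 pixels = 427203/4250 ≈ 100.5183529
V = pitch²·Σt = 0.57²·427203/4250 = 32.658

t(6,2)=3.712 V=32.658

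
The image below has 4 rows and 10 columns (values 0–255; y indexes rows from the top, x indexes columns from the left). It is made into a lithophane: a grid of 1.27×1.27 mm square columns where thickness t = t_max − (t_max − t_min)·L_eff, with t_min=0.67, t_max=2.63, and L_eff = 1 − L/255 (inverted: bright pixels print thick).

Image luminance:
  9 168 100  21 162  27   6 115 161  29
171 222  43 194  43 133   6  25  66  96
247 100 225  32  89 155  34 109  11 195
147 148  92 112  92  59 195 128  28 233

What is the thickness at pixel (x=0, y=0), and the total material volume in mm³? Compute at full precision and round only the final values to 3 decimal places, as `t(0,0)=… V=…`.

t(0,0)=0.739 V=95.641

span = t_max - t_min = 2.63 - 0.67 = 1.960
L(0,0) = 9, L_eff = 1 - 9/255 = 0.964706 (inverted)
t(0,0) = 2.63 - 1.960·0.964706 = 0.739
Σt over all 4·10 pixels = 378022/6375 ≈ 59.2975686
V = pitch²·Σt = 1.27²·378022/6375 = 95.641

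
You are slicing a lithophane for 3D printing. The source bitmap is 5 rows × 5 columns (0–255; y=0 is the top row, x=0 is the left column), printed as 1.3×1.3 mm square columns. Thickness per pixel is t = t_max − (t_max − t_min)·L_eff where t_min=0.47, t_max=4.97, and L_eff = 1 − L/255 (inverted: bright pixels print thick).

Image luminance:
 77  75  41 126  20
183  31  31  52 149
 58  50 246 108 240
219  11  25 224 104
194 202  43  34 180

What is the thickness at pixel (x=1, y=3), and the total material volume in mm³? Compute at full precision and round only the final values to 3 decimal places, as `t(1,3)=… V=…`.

t(1,3)=0.664 V=101.067

span = t_max - t_min = 4.97 - 0.47 = 4.500
L(1,3) = 11, L_eff = 1 - 11/255 = 0.956863 (inverted)
t(1,3) = 4.97 - 4.500·0.956863 = 0.664
Σt over all 5·5 pixels = 20333/340 ≈ 59.8029412
V = pitch²·Σt = 1.3²·20333/340 = 101.067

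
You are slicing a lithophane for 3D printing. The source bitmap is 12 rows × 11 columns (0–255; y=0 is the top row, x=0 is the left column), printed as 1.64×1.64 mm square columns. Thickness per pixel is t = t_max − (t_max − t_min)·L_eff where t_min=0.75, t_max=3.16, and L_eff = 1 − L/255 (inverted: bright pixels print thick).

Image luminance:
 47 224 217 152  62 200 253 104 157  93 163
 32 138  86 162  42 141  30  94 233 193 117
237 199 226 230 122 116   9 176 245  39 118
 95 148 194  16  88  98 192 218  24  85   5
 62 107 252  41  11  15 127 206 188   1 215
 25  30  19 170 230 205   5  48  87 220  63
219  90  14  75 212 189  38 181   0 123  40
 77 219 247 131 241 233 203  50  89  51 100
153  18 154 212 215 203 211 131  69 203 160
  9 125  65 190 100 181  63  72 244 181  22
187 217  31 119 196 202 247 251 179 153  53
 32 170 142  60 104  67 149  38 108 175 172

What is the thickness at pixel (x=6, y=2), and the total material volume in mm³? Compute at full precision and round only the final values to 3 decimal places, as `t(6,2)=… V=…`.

t(6,2)=0.835 V=698.450

span = t_max - t_min = 3.16 - 0.75 = 2.410
L(6,2) = 9, L_eff = 1 - 9/255 = 0.964706 (inverted)
t(6,2) = 3.16 - 2.410·0.964706 = 0.835
Σt over all 12·11 pixels = 3310991/12750 ≈ 259.6855686
V = pitch²·Σt = 1.64²·3310991/12750 = 698.450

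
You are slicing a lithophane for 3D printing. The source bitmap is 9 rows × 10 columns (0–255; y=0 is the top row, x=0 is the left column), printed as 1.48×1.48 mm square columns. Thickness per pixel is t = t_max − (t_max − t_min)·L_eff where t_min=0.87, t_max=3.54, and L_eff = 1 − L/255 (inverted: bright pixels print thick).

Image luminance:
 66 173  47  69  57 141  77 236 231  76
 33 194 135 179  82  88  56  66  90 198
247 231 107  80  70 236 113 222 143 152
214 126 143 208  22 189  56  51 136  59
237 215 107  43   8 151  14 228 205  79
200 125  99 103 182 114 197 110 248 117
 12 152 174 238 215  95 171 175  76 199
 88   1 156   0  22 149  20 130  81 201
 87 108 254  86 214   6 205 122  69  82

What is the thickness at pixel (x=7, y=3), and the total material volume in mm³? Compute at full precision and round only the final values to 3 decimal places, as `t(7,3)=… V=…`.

span = t_max - t_min = 3.54 - 0.87 = 2.670
L(7,3) = 51, L_eff = 1 - 51/255 = 0.800000 (inverted)
t(7,3) = 3.54 - 2.670·0.800000 = 1.404
Σt over all 9·10 pixels = 1686291/8500 ≈ 198.3871765
V = pitch²·Σt = 1.48²·1686291/8500 = 434.547

t(7,3)=1.404 V=434.547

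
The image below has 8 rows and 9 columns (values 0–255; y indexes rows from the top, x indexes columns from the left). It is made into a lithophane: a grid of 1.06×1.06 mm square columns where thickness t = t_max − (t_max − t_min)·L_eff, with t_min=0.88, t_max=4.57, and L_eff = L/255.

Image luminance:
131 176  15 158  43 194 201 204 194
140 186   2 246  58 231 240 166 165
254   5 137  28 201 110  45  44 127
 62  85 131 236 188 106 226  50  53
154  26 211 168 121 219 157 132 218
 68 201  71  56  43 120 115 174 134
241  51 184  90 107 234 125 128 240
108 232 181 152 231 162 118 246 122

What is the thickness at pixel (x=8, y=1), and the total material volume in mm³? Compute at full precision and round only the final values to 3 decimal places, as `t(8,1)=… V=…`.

span = t_max - t_min = 4.57 - 0.88 = 3.690
L(8,1) = 165, L_eff = 165/255 = 0.647059
t(8,1) = 4.57 - 3.690·0.647059 = 2.182
Σt over all 8·9 pixels = 772473/4250 ≈ 181.7583529
V = pitch²·Σt = 1.06²·772473/4250 = 204.224

t(8,1)=2.182 V=204.224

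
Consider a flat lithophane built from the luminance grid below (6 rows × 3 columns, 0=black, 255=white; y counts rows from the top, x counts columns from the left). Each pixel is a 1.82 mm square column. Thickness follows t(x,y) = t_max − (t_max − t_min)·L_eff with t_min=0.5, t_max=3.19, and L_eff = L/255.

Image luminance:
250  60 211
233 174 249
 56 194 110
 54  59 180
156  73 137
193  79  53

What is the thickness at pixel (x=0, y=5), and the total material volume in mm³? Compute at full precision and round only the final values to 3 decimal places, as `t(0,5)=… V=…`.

span = t_max - t_min = 3.19 - 0.5 = 2.690
L(0,5) = 193, L_eff = 193/255 = 0.756863
t(0,5) = 3.19 - 2.690·0.756863 = 1.154
Σt over all 6·3 pixels = 786061/25500 ≈ 30.8259216
V = pitch²·Σt = 1.82²·786061/25500 = 102.108

t(0,5)=1.154 V=102.108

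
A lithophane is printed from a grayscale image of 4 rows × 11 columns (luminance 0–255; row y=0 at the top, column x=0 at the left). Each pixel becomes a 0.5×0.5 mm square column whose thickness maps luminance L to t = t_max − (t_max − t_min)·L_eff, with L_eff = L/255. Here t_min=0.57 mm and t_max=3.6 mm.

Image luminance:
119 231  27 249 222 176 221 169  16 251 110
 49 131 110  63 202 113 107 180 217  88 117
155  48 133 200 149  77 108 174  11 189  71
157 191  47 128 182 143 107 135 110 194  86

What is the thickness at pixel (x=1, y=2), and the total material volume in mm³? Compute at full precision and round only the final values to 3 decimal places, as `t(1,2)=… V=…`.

span = t_max - t_min = 3.6 - 0.57 = 3.030
L(1,2) = 48, L_eff = 48/255 = 0.188235
t(1,2) = 3.6 - 3.030·0.188235 = 3.030
Σt over all 4·11 pixels = 744137/8500 ≈ 87.5455294
V = pitch²·Σt = 0.5²·744137/8500 = 21.886

t(1,2)=3.030 V=21.886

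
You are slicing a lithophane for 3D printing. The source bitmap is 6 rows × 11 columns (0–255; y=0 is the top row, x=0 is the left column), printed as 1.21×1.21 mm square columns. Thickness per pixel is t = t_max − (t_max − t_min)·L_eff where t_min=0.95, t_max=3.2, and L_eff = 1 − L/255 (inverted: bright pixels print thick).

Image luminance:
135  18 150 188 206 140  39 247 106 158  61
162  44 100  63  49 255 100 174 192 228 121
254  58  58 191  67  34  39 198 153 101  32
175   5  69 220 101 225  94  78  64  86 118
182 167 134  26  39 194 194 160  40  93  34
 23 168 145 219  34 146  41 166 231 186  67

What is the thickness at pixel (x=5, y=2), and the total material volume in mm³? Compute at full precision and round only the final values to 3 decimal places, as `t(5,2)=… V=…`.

span = t_max - t_min = 3.2 - 0.95 = 2.250
L(5,2) = 34, L_eff = 1 - 34/255 = 0.866667 (inverted)
t(5,2) = 3.2 - 2.250·0.866667 = 1.250
Σt over all 6·11 pixels = 45453/340 ≈ 133.6852941
V = pitch²·Σt = 1.21²·45453/340 = 195.729

t(5,2)=1.250 V=195.729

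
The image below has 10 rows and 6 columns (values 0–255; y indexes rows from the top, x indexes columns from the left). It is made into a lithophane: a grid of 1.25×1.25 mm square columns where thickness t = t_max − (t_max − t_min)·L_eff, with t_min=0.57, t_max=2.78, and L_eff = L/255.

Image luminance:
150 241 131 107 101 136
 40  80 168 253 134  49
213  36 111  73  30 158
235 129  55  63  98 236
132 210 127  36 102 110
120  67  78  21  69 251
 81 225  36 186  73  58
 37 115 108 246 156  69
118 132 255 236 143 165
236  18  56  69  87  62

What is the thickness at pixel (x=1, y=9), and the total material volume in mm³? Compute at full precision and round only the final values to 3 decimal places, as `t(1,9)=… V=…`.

span = t_max - t_min = 2.78 - 0.57 = 2.210
L(1,9) = 18, L_eff = 18/255 = 0.070588
t(1,9) = 2.78 - 2.210·0.070588 = 2.624
Σt over all 10·6 pixels = 103.386
V = pitch²·Σt = 1.25²·103.386 = 161.541

t(1,9)=2.624 V=161.541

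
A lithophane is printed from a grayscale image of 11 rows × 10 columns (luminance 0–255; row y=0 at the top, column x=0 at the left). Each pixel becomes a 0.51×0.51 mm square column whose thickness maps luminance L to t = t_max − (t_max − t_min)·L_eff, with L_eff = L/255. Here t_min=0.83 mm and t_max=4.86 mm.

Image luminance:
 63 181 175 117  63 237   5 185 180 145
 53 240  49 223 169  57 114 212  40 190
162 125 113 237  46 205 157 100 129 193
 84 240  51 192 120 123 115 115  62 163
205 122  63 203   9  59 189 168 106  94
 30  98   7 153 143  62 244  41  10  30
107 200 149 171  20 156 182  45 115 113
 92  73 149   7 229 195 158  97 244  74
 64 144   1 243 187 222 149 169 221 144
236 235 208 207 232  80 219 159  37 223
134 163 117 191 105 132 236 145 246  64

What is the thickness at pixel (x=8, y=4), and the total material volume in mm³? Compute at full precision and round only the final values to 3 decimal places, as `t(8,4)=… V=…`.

t(8,4)=3.185 V=77.575

span = t_max - t_min = 4.86 - 0.83 = 4.030
L(8,4) = 106, L_eff = 106/255 = 0.415686
t(8,4) = 4.86 - 4.030·0.415686 = 3.185
Σt over all 11·10 pixels = 507029/1700 ≈ 298.2523529
V = pitch²·Σt = 0.51²·507029/1700 = 77.575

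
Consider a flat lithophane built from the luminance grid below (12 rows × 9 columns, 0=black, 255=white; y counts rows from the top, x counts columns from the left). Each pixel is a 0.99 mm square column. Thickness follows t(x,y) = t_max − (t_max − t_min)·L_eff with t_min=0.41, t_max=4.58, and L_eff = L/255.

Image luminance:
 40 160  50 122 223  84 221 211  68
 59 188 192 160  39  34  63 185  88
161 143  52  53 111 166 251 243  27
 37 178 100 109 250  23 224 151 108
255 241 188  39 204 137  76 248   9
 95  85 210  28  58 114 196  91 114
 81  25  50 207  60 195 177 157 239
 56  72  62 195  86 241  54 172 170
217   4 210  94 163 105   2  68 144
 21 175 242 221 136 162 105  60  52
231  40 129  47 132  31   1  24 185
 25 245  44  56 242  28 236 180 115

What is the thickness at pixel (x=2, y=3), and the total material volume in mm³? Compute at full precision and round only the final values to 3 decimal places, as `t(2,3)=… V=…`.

t(2,3)=2.945 V=269.499

span = t_max - t_min = 4.58 - 0.41 = 4.170
L(2,3) = 100, L_eff = 100/255 = 0.392157
t(2,3) = 4.58 - 4.170·0.392157 = 2.945
Σt over all 12·9 pixels = 2337253/8500 ≈ 274.9709412
V = pitch²·Σt = 0.99²·2337253/8500 = 269.499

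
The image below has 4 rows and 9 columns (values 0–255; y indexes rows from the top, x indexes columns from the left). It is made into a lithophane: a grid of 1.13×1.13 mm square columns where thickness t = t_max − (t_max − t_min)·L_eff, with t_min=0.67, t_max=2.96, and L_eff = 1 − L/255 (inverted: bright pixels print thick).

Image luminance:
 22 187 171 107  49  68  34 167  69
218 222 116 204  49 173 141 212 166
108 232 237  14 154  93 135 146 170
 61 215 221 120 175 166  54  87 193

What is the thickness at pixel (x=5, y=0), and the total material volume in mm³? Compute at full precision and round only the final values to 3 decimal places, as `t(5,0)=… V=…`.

t(5,0)=1.281 V=87.630

span = t_max - t_min = 2.96 - 0.67 = 2.290
L(5,0) = 68, L_eff = 1 - 68/255 = 0.733333 (inverted)
t(5,0) = 2.96 - 2.290·0.733333 = 1.281
Σt over all 4·9 pixels = 145832/2125 ≈ 68.6268235
V = pitch²·Σt = 1.13²·145832/2125 = 87.630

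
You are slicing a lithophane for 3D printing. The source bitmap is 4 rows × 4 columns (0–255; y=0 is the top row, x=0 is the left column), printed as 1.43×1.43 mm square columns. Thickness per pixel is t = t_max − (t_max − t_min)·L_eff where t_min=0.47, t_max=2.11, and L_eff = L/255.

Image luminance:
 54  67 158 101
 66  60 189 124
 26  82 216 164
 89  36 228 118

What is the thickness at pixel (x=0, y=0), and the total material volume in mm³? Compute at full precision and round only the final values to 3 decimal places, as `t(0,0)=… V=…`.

span = t_max - t_min = 2.11 - 0.47 = 1.640
L(0,0) = 54, L_eff = 54/255 = 0.211765
t(0,0) = 2.11 - 1.640·0.211765 = 1.763
Σt over all 4·4 pixels = 142322/6375 ≈ 22.3250196
V = pitch²·Σt = 1.43²·142322/6375 = 45.652

t(0,0)=1.763 V=45.652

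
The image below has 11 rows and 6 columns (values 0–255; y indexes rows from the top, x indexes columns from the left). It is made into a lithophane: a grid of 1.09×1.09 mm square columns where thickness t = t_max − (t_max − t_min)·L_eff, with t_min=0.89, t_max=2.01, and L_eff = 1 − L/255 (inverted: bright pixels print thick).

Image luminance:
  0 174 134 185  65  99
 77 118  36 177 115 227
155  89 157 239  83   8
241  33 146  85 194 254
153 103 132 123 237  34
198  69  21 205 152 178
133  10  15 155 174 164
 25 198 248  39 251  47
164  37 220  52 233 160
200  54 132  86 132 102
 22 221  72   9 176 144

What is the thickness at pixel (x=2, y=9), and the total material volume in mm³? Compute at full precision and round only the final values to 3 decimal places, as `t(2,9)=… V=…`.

t(2,9)=1.470 V=113.472

span = t_max - t_min = 2.01 - 0.89 = 1.120
L(2,9) = 132, L_eff = 1 - 132/255 = 0.482353 (inverted)
t(2,9) = 2.01 - 1.120·0.482353 = 1.470
Σt over all 11·6 pixels = 1217711/12750 ≈ 95.5067451
V = pitch²·Σt = 1.09²·1217711/12750 = 113.472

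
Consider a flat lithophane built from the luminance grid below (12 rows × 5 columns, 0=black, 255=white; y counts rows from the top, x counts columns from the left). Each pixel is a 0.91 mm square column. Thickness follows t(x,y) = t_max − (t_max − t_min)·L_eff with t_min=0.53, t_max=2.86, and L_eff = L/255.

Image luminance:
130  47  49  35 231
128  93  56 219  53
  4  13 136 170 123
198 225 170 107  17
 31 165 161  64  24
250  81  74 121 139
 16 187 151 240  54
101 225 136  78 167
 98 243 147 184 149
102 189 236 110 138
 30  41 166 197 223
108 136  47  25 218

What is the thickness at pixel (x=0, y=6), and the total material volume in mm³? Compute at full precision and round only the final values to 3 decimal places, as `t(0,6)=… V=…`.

span = t_max - t_min = 2.86 - 0.53 = 2.330
L(0,6) = 16, L_eff = 16/255 = 0.062745
t(0,6) = 2.86 - 2.330·0.062745 = 2.714
Σt over all 12·5 pixels = 659638/6375 ≈ 103.4726275
V = pitch²·Σt = 0.91²·659638/6375 = 85.686

t(0,6)=2.714 V=85.686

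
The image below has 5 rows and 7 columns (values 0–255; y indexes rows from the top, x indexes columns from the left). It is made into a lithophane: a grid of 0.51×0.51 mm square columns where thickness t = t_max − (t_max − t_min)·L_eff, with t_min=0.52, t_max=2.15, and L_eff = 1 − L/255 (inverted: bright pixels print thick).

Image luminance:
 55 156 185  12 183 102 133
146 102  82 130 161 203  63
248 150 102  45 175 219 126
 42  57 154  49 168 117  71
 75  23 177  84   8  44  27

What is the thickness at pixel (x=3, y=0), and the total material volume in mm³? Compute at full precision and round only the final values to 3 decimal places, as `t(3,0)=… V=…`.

span = t_max - t_min = 2.15 - 0.52 = 1.630
L(3,0) = 12, L_eff = 1 - 12/255 = 0.952941 (inverted)
t(3,0) = 2.15 - 1.630·0.952941 = 0.597
Σt over all 5·7 pixels = 547781/12750 ≈ 42.9632157
V = pitch²·Σt = 0.51²·547781/12750 = 11.175

t(3,0)=0.597 V=11.175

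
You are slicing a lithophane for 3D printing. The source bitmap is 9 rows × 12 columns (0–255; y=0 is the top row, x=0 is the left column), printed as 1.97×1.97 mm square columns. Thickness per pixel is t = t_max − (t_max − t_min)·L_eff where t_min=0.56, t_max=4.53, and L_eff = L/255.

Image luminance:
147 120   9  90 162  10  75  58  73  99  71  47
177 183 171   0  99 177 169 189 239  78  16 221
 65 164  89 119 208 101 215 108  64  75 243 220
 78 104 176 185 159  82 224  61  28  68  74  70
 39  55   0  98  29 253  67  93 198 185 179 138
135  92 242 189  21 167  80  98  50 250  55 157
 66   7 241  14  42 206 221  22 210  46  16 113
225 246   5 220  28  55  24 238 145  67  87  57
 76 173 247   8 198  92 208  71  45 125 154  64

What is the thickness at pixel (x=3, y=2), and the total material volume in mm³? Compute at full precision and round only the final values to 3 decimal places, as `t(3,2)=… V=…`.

t(3,2)=2.677 V=1137.879

span = t_max - t_min = 4.53 - 0.56 = 3.970
L(3,2) = 119, L_eff = 119/255 = 0.466667
t(3,2) = 4.53 - 3.970·0.466667 = 2.677
Σt over all 9·12 pixels = 1869149/6375 ≈ 293.1998431
V = pitch²·Σt = 1.97²·1869149/6375 = 1137.879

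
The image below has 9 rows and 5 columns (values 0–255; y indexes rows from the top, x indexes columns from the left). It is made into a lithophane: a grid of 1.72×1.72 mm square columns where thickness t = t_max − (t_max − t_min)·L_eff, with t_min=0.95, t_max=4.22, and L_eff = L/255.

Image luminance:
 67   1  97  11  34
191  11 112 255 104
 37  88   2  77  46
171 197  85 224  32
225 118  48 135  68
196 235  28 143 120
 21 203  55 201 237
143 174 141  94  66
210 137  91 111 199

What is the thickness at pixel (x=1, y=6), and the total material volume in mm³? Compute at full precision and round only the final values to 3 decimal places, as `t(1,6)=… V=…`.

span = t_max - t_min = 4.22 - 0.95 = 3.270
L(1,6) = 203, L_eff = 203/255 = 0.796078
t(1,6) = 4.22 - 3.270·0.796078 = 1.617
Σt over all 9·5 pixels = 1042881/8500 ≈ 122.6918824
V = pitch²·Σt = 1.72²·1042881/8500 = 362.972

t(1,6)=1.617 V=362.972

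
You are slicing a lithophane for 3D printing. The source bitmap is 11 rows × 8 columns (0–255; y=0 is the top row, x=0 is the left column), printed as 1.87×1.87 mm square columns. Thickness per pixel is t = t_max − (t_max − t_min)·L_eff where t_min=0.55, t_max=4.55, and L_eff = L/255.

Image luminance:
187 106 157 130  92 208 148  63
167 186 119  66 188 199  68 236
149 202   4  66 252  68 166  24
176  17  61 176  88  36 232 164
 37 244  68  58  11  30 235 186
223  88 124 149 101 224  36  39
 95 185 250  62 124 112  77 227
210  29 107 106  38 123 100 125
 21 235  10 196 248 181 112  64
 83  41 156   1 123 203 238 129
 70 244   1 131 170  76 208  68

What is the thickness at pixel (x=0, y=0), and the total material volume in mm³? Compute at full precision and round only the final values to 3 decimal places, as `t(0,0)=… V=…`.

span = t_max - t_min = 4.55 - 0.55 = 4.000
L(0,0) = 187, L_eff = 187/255 = 0.733333
t(0,0) = 4.55 - 4.000·0.733333 = 1.617
Σt over all 11·8 pixels = 682/3 ≈ 227.3333333
V = pitch²·Σt = 1.87²·682/3 = 794.962

t(0,0)=1.617 V=794.962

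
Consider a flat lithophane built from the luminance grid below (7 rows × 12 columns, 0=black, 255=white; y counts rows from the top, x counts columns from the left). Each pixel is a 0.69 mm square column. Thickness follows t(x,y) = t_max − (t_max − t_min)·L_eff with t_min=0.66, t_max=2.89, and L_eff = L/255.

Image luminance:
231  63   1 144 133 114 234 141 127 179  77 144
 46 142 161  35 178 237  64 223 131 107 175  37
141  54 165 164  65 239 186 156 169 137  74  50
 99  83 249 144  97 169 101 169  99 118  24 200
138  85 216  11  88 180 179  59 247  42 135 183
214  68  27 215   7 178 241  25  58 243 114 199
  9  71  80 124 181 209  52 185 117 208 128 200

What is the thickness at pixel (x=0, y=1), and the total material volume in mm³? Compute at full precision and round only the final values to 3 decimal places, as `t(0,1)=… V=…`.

t(0,1)=2.488 V=69.812

span = t_max - t_min = 2.89 - 0.66 = 2.230
L(0,1) = 46, L_eff = 46/255 = 0.180392
t(0,1) = 2.89 - 2.230·0.180392 = 2.488
Σt over all 7·12 pixels = 311597/2125 ≈ 146.6338824
V = pitch²·Σt = 0.69²·311597/2125 = 69.812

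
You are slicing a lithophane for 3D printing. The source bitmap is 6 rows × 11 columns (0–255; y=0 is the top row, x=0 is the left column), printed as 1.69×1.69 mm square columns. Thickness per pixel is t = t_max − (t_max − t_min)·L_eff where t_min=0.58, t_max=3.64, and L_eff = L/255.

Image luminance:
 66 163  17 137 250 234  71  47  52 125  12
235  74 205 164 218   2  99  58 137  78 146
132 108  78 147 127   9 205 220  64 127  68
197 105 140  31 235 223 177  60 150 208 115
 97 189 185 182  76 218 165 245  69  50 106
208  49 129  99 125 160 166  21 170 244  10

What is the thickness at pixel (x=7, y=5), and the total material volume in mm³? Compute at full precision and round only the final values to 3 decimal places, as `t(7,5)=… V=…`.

t(7,5)=3.388 V=395.547

span = t_max - t_min = 3.64 - 0.58 = 3.060
L(7,5) = 21, L_eff = 21/255 = 0.082353
t(7,5) = 3.64 - 3.060·0.082353 = 3.388
Σt over all 6·11 pixels = 138.492
V = pitch²·Σt = 1.69²·138.492 = 395.547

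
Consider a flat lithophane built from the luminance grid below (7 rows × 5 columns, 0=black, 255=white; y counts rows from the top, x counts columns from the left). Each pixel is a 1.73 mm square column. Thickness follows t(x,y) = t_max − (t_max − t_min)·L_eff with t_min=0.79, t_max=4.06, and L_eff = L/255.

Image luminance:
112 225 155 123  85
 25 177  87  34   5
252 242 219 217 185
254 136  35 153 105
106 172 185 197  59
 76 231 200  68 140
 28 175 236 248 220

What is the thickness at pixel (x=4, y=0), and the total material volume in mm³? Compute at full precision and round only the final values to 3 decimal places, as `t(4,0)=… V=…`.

span = t_max - t_min = 4.06 - 0.79 = 3.270
L(4,0) = 85, L_eff = 85/255 = 0.333333
t(4,0) = 4.06 - 3.270·0.333333 = 2.970
Σt over all 7·5 pixels = 644647/8500 ≈ 75.8408235
V = pitch²·Σt = 1.73²·644647/8500 = 226.984

t(4,0)=2.970 V=226.984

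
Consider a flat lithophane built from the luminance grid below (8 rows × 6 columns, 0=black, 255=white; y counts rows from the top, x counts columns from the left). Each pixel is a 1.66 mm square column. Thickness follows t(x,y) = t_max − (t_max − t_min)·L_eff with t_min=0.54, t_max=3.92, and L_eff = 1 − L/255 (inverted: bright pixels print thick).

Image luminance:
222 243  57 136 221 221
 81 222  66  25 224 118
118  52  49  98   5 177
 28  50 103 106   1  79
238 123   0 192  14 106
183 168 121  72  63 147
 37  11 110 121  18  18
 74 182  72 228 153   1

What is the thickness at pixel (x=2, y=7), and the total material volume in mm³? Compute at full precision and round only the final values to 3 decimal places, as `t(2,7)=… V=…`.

span = t_max - t_min = 3.92 - 0.54 = 3.380
L(2,7) = 72, L_eff = 1 - 72/255 = 0.717647 (inverted)
t(2,7) = 3.92 - 3.380·0.717647 = 1.494
Σt over all 8·6 pixels = 200251/2125 ≈ 94.2357647
V = pitch²·Σt = 1.66²·200251/2125 = 259.676

t(2,7)=1.494 V=259.676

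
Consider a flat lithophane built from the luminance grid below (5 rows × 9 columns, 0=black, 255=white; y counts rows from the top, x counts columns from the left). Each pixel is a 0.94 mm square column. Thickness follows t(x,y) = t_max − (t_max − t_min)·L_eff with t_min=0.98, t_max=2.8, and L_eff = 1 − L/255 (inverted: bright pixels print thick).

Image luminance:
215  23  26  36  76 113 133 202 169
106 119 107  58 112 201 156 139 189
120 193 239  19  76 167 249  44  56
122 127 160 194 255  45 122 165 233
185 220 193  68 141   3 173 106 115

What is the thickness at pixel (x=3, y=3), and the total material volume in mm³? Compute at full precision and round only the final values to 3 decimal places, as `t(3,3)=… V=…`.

span = t_max - t_min = 2.8 - 0.98 = 1.820
L(3,3) = 194, L_eff = 1 - 194/255 = 0.239216 (inverted)
t(3,3) = 2.8 - 1.820·0.239216 = 2.365
Σt over all 5·9 pixels = 73703/850 ≈ 86.7094118
V = pitch²·Σt = 0.94²·73703/850 = 76.616

t(3,3)=2.365 V=76.616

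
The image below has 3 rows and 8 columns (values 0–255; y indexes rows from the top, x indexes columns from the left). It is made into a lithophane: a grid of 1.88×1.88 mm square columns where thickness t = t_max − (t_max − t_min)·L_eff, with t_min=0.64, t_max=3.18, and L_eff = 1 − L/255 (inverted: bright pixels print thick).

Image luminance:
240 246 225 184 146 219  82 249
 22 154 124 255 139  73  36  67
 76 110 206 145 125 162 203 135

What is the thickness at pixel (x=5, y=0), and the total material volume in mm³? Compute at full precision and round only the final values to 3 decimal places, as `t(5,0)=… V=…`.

t(5,0)=2.821 V=181.838

span = t_max - t_min = 3.18 - 0.64 = 2.540
L(5,0) = 219, L_eff = 1 - 219/255 = 0.141176 (inverted)
t(5,0) = 3.18 - 2.540·0.141176 = 2.821
Σt over all 3·8 pixels = 655961/12750 ≈ 51.4479216
V = pitch²·Σt = 1.88²·655961/12750 = 181.838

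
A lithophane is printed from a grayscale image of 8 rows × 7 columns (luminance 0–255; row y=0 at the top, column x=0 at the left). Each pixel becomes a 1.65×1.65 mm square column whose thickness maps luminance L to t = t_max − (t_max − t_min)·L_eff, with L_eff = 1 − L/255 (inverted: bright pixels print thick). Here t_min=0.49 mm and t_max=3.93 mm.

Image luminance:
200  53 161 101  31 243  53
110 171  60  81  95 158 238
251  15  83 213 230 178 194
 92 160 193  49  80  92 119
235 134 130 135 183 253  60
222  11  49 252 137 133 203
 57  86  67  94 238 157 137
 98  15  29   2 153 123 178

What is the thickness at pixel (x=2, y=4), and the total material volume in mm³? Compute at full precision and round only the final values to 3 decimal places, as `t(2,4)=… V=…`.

span = t_max - t_min = 3.93 - 0.49 = 3.440
L(2,4) = 130, L_eff = 1 - 130/255 = 0.490196 (inverted)
t(2,4) = 3.93 - 3.440·0.490196 = 2.244
Σt over all 8·7 pixels = 53372/425 ≈ 125.5811765
V = pitch²·Σt = 1.65²·53372/425 = 341.895

t(2,4)=2.244 V=341.895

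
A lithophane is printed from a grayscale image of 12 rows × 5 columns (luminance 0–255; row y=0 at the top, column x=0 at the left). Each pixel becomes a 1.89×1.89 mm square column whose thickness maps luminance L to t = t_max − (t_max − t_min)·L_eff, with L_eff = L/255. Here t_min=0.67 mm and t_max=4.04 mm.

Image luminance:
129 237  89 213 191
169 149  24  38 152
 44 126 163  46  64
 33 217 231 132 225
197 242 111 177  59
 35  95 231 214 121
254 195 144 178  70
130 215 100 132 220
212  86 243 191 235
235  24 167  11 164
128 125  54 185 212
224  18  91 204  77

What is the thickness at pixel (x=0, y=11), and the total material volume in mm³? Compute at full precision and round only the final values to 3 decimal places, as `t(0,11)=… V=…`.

t(0,11)=1.080 V=456.208

span = t_max - t_min = 4.04 - 0.67 = 3.370
L(0,11) = 224, L_eff = 224/255 = 0.878431
t(0,11) = 4.04 - 3.370·0.878431 = 1.080
Σt over all 12·5 pixels = 1628357/12750 ≈ 127.7142745
V = pitch²·Σt = 1.89²·1628357/12750 = 456.208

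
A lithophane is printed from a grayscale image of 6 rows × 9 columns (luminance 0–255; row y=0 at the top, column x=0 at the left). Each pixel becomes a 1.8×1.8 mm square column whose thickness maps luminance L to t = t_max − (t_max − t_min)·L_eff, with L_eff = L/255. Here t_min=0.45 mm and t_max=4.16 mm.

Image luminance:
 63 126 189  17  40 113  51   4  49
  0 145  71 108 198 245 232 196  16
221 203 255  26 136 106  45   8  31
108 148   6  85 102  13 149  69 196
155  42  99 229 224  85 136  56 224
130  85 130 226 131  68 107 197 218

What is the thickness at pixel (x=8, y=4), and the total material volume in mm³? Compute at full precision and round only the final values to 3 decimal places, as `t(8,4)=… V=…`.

t(8,4)=0.901 V=430.293

span = t_max - t_min = 4.16 - 0.45 = 3.710
L(8,4) = 224, L_eff = 224/255 = 0.878431
t(8,4) = 4.16 - 3.710·0.878431 = 0.901
Σt over all 6·9 pixels = 282214/2125 ≈ 132.8065882
V = pitch²·Σt = 1.8²·282214/2125 = 430.293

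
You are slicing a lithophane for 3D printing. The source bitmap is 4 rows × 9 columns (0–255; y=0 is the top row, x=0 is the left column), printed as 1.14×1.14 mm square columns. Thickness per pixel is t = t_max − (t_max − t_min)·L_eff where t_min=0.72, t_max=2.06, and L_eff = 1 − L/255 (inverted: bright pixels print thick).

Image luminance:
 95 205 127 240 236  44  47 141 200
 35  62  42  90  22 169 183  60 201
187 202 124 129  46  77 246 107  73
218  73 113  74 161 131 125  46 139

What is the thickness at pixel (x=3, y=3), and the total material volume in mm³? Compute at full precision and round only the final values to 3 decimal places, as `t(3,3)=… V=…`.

t(3,3)=1.109 V=64.212

span = t_max - t_min = 2.06 - 0.72 = 1.340
L(3,3) = 74, L_eff = 1 - 74/255 = 0.709804 (inverted)
t(3,3) = 2.06 - 1.340·0.709804 = 1.109
Σt over all 4·9 pixels = 20999/425 ≈ 49.4094118
V = pitch²·Σt = 1.14²·20999/425 = 64.212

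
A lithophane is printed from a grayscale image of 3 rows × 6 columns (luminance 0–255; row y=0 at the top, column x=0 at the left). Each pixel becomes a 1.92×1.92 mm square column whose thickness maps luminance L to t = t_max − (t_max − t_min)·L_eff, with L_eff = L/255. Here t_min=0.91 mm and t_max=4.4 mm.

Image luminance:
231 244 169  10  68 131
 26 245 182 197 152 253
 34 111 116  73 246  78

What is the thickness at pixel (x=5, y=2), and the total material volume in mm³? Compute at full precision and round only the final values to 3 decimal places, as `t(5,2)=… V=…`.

t(5,2)=3.332 V=162.500

span = t_max - t_min = 4.4 - 0.91 = 3.490
L(5,2) = 78, L_eff = 78/255 = 0.305882
t(5,2) = 4.4 - 3.490·0.305882 = 3.332
Σt over all 3·6 pixels = 562033/12750 ≈ 44.0810196
V = pitch²·Σt = 1.92²·562033/12750 = 162.500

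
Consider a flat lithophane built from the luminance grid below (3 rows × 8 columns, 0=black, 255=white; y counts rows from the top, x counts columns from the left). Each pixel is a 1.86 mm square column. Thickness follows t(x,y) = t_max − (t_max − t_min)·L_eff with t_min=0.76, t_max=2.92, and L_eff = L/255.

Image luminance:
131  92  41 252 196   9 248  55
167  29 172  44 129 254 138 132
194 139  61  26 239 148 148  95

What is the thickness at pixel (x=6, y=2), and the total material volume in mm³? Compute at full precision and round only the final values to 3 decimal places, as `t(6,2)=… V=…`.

span = t_max - t_min = 2.92 - 0.76 = 2.160
L(6,2) = 148, L_eff = 148/255 = 0.580392
t(6,2) = 2.92 - 2.160·0.580392 = 1.666
Σt over all 3·8 pixels = 92418/2125 ≈ 43.4908235
V = pitch²·Σt = 1.86²·92418/2125 = 150.461

t(6,2)=1.666 V=150.461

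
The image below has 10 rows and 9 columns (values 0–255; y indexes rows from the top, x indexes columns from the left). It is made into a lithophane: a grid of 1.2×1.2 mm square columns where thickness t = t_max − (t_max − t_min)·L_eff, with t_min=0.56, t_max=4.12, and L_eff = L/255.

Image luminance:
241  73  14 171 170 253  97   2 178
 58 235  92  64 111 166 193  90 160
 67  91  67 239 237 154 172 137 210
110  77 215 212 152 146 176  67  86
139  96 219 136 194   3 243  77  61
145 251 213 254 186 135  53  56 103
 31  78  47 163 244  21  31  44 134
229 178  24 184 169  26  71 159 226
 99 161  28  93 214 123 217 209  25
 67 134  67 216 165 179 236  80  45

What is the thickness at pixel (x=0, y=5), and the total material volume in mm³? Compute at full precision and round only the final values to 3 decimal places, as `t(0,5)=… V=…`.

t(0,5)=2.096 V=293.433

span = t_max - t_min = 4.12 - 0.56 = 3.560
L(0,5) = 145, L_eff = 145/255 = 0.568627
t(0,5) = 4.12 - 3.560·0.568627 = 2.096
Σt over all 10·9 pixels = 433018/2125 ≈ 203.7731765
V = pitch²·Σt = 1.2²·433018/2125 = 293.433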